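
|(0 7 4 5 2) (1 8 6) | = 15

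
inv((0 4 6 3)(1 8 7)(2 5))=(0 3 6 4)(1 7 8)(2 5)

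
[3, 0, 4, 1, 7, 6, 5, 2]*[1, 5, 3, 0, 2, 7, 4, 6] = [0, 1, 2, 5, 6, 4, 7, 3]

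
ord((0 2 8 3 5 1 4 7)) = 8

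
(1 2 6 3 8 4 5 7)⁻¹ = (1 7 5 4 8 3 6 2)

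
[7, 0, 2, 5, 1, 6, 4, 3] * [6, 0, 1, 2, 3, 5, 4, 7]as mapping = [0→7, 1→6, 2→1, 3→5, 4→0, 5→4, 6→3, 7→2]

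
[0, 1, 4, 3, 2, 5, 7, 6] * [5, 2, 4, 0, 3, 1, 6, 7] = [5, 2, 3, 0, 4, 1, 7, 6]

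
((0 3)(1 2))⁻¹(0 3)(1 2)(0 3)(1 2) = (0 3)(1 2)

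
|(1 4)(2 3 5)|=6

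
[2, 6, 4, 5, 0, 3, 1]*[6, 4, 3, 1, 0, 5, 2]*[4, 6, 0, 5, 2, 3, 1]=[5, 0, 4, 3, 1, 6, 2] 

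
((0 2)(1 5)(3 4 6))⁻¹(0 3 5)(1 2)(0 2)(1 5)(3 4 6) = (0 5)(1 2 4)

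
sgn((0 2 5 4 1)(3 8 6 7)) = -1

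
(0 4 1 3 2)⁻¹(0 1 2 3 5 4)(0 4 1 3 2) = (0 2 5 1 4 3)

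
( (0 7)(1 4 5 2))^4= ()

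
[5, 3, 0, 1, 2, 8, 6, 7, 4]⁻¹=[2, 3, 4, 1, 8, 0, 6, 7, 5]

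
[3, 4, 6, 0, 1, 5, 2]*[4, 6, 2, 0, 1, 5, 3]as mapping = [0→0, 1→1, 2→3, 3→4, 4→6, 5→5, 6→2]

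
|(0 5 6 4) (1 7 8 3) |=4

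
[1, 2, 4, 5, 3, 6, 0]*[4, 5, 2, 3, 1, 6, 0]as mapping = [0→5, 1→2, 2→1, 3→6, 4→3, 5→0, 6→4]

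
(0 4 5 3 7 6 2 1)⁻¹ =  (0 1 2 6 7 3 5 4)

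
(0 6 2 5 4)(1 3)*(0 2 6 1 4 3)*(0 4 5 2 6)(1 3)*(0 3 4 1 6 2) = (0 4 2)(3 5 6)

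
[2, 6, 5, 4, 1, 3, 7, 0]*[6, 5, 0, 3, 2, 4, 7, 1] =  [0, 7, 4, 2, 5, 3, 1, 6]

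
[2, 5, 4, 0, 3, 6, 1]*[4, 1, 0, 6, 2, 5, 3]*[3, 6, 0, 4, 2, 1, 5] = [3, 1, 0, 2, 5, 4, 6]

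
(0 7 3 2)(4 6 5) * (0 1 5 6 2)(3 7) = (0 3)(1 5 4 2)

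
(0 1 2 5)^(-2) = (0 2)(1 5)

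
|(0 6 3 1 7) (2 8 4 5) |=20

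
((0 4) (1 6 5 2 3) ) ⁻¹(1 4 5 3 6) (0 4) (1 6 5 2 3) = (0 2 1 5 6) 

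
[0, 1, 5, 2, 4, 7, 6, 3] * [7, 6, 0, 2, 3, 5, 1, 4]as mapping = [0→7, 1→6, 2→5, 3→0, 4→3, 5→4, 6→1, 7→2]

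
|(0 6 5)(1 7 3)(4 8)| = 6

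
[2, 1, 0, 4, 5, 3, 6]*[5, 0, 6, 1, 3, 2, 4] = [6, 0, 5, 3, 2, 1, 4]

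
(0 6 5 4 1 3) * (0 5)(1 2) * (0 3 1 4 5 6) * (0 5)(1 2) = (0 5)(1 2 4)(3 6)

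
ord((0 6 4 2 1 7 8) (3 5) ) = 14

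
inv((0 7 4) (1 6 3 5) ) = (0 4 7) (1 5 3 6) 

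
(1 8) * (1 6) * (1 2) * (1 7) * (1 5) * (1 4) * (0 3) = (0 3)(1 8 6 2 7 5 4)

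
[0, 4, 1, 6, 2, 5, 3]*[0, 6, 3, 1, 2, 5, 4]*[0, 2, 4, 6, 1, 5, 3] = [0, 4, 3, 1, 6, 5, 2]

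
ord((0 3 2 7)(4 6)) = 4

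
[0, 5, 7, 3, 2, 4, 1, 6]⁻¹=[0, 6, 4, 3, 5, 1, 7, 2]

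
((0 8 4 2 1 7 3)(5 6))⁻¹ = (0 3 7 1 2 4 8)(5 6)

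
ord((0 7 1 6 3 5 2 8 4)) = 9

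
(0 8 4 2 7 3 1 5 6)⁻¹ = (0 6 5 1 3 7 2 4 8)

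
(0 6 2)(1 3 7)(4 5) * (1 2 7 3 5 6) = (0 1 5 4 6 7 2)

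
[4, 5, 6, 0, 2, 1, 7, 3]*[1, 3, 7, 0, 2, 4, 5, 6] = [2, 4, 5, 1, 7, 3, 6, 0]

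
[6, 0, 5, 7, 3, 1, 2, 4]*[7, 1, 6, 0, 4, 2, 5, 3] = [5, 7, 2, 3, 0, 1, 6, 4]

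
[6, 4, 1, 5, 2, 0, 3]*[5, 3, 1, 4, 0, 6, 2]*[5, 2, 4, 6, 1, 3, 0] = [4, 5, 6, 0, 2, 3, 1]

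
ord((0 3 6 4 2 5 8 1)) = 8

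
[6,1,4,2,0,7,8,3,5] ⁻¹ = [4,1,3,7,2,8,0,5,6] 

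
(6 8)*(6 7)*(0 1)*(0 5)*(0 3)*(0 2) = (0 1 5 3 2)(6 8 7)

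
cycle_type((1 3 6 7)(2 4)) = 2.4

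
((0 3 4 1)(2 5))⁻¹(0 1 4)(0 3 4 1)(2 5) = (0 1 3)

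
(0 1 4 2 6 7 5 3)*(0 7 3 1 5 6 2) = (0 5 1 4)(3 7 6)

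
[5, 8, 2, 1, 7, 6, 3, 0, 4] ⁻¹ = [7, 3, 2, 6, 8, 0, 5, 4, 1] 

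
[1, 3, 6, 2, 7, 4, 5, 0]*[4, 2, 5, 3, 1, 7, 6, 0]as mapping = [0→2, 1→3, 2→6, 3→5, 4→0, 5→1, 6→7, 7→4]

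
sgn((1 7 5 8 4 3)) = -1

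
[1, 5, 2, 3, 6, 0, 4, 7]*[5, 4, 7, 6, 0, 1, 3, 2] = [4, 1, 7, 6, 3, 5, 0, 2]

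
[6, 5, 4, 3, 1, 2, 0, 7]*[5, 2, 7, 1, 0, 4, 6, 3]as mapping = [0→6, 1→4, 2→0, 3→1, 4→2, 5→7, 6→5, 7→3]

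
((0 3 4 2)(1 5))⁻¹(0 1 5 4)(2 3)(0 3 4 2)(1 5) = (0 4)(1 2 3 5)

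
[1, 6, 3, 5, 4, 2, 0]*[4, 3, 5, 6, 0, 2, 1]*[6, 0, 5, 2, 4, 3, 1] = [2, 0, 1, 5, 6, 3, 4]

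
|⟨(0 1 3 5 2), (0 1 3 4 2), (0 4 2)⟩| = 360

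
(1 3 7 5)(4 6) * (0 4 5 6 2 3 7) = (0 4 2 3)(1 7 6 5)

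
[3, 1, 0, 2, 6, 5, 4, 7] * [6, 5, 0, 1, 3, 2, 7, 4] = [1, 5, 6, 0, 7, 2, 3, 4]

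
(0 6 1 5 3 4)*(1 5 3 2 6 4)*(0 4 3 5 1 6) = (0 3 6 1 5 2)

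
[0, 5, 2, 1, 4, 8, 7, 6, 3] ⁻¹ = [0, 3, 2, 8, 4, 1, 7, 6, 5] 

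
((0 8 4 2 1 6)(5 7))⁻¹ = (0 6 1 2 4 8)(5 7)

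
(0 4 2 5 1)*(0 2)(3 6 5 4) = (0 3 6 5 1 2 4)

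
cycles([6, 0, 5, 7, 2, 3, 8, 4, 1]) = (0 6 8 1) (2 5 3 7 4) 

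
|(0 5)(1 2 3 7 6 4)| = 6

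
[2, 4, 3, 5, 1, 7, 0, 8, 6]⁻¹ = [6, 4, 0, 2, 1, 3, 8, 5, 7]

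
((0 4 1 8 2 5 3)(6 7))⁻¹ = (0 3 5 2 8 1 4)(6 7)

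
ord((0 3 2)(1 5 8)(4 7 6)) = 3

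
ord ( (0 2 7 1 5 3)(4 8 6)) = 6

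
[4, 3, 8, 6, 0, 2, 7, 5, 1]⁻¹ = [4, 8, 5, 1, 0, 7, 3, 6, 2]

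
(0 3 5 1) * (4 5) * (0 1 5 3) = (3 4)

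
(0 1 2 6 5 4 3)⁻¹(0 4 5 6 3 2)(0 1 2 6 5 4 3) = (0 6 1 3 4 5)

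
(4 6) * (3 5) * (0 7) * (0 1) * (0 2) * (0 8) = (0 7 1 2 8)(3 5)(4 6)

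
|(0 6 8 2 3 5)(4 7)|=6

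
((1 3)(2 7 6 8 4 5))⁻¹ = (1 3)(2 5 4 8 6 7)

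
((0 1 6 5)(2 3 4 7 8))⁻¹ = (0 5 6 1)(2 8 7 4 3)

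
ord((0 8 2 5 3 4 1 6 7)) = 9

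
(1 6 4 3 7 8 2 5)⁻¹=(1 5 2 8 7 3 4 6)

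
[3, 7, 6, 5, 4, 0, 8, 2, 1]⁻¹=[5, 8, 7, 0, 4, 3, 2, 1, 6]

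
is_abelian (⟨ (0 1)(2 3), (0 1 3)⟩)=no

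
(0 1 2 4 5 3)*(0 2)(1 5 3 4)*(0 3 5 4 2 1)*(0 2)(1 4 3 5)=(0 3 4 1 5)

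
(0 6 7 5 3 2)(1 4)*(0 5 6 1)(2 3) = (0 1 4)(2 5)(6 7)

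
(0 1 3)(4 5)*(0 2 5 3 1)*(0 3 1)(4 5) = (0 3 2 4 1)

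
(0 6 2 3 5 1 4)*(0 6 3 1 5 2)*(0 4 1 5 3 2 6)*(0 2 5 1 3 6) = (0 5 6 4 2 1 3)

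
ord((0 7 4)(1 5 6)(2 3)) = 6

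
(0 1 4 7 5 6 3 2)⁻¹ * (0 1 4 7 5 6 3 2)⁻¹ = (0 3 5 4)(1 2 6 7)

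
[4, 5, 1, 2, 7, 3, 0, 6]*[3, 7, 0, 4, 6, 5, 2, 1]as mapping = [0→6, 1→5, 2→7, 3→0, 4→1, 5→4, 6→3, 7→2]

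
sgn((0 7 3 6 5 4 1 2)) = -1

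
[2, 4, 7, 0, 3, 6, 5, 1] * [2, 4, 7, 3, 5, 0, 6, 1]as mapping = [0→7, 1→5, 2→1, 3→2, 4→3, 5→6, 6→0, 7→4]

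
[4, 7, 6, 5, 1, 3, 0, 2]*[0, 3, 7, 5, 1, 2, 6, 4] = [1, 4, 6, 2, 3, 5, 0, 7]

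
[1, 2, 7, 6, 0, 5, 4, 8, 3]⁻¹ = [4, 0, 1, 8, 6, 5, 3, 2, 7]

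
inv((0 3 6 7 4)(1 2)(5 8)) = (0 4 7 6 3)(1 2)(5 8)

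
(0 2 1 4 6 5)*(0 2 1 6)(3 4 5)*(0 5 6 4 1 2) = (0 2 4 5)(1 6 3)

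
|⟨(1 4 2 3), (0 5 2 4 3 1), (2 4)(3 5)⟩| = 720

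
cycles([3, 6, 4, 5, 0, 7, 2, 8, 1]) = (0 3 5 7 8 1 6 2 4)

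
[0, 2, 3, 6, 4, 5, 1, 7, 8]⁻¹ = [0, 6, 1, 2, 4, 5, 3, 7, 8]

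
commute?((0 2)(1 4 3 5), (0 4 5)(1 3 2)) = no:(0 2)(1 4 3 5)*(0 4 5)(1 3 2) = (0 1 5 3)(2 4), (0 4 5)(1 3 2)*(0 2)(1 4 3 5) = (0 3)(1 5 2 4)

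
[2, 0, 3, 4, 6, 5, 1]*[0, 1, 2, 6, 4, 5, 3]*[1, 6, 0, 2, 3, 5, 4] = [0, 1, 4, 3, 2, 5, 6]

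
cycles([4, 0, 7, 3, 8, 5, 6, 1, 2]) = (0 4 8 2 7 1)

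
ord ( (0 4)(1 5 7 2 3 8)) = 6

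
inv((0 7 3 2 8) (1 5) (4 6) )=(0 8 2 3 7) (1 5) (4 6) 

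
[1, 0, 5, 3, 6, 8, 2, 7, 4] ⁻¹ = [1, 0, 6, 3, 8, 2, 4, 7, 5] 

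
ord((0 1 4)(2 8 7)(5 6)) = 6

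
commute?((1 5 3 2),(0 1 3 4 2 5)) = no:(1 5 3 2)*(0 1 3 4 2 5) = (0 1)(2 3 5 4),(0 1 3 4 2 5)*(1 5 3 2) = (0 5)(1 2 3 4)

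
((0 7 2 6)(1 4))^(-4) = ()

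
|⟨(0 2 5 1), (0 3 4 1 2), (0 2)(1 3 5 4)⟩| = 720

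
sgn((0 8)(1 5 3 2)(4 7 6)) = 1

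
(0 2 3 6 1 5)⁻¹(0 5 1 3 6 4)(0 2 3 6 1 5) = (0 5 6 1 4 2)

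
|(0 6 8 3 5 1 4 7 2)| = 9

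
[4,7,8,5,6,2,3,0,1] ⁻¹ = [7,8,5,6,0,3,4,1,2] 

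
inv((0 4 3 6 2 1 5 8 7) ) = (0 7 8 5 1 2 6 3 4) 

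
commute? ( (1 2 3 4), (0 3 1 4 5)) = no: (1 2 3 4)*(0 3 1 4 5) = (0 3 5)(1 2), (0 3 1 4 5)*(1 2 3 4) = (0 4 5)(2 3)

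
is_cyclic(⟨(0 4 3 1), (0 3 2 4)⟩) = no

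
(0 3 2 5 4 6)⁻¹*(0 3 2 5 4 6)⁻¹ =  (0 4 2)(3 6 5)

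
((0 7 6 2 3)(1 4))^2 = (0 6 3 7 2)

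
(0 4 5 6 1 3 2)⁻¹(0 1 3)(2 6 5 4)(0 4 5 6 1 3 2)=(0 1 6 5)(2 4 3)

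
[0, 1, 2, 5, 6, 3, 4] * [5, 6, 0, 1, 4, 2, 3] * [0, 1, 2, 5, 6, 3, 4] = [3, 4, 0, 2, 5, 1, 6]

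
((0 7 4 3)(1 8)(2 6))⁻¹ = (0 3 4 7)(1 8)(2 6)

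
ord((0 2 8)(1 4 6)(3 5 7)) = 3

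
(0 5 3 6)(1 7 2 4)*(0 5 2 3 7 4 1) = (0 2 1 4)(3 6 5 7)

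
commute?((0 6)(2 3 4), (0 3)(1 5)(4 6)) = no:(0 6)(2 3 4) * (0 3)(1 5)(4 6) = (0 4 2)(1 5)(3 6), (0 3)(1 5)(4 6) * (0 6)(2 3 4) = (0 4)(1 5)(2 3 6)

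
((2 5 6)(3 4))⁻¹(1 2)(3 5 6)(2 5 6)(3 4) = (1 5)(2 4 6)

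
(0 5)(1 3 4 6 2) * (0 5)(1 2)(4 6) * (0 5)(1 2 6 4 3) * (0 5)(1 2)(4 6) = (1 2 4 3 6)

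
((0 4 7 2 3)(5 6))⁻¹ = (0 3 2 7 4)(5 6)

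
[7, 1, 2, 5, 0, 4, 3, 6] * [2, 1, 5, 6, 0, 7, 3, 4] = [4, 1, 5, 7, 2, 0, 6, 3]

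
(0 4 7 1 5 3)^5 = (0 3 5 1 7 4)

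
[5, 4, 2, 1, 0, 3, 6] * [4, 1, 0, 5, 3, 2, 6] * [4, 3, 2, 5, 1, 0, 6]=[2, 5, 4, 3, 1, 0, 6]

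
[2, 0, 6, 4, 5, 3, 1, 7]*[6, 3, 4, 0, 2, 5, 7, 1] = [4, 6, 7, 2, 5, 0, 3, 1]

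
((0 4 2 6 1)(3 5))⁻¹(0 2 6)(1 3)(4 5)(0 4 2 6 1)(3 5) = (0 5)(1 4 6)(2 3)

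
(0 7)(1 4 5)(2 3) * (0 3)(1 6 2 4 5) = (0 7 3 4 1 5 6 2)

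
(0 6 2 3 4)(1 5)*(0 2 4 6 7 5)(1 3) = (0 7 5 3 6 4 2 1)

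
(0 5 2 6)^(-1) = (0 6 2 5)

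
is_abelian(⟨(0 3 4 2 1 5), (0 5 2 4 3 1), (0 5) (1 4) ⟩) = no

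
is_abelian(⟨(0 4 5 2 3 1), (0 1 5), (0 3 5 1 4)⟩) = no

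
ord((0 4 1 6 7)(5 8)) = 10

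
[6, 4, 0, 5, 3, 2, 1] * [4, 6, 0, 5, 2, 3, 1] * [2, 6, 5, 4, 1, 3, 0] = [6, 5, 1, 4, 3, 2, 0]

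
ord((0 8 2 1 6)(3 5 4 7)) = 20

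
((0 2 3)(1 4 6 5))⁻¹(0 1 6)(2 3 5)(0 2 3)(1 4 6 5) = (0 1 3)(2 4 5)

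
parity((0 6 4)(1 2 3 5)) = odd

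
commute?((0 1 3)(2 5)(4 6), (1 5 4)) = no:(0 1 3)(2 5)(4 6)*(1 5 4) = (0 5 2 4 6 1 3), (1 5 4)*(0 1 3)(2 5)(4 6) = (0 1 2 5 6 4 3)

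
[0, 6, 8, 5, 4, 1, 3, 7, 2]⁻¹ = [0, 5, 8, 6, 4, 3, 1, 7, 2]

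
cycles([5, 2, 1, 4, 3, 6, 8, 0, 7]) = (0 5 6 8 7)(1 2)(3 4)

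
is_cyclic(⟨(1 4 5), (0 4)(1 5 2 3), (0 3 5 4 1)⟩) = no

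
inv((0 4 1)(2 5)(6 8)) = (0 1 4)(2 5)(6 8)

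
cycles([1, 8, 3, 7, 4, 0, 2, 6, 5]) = (0 1 8 5)(2 3 7 6)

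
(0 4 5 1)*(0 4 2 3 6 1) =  (0 2 3 6 1 4 5)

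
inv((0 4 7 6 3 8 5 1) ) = (0 1 5 8 3 6 7 4) 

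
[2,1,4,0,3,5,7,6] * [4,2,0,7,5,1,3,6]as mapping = [0→0,1→2,2→5,3→4,4→7,5→1,6→6,7→3]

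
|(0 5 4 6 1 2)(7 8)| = 6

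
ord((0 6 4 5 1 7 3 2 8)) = 9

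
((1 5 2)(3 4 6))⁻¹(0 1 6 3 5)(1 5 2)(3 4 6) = (0 5 3 4 2)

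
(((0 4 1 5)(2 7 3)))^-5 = (0 5 1 4)(2 7 3)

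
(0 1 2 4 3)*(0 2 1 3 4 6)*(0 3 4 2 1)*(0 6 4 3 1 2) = (0 3 2 4)(1 6)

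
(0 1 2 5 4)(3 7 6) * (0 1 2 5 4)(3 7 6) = (0 2 4 1 5)(3 6 7)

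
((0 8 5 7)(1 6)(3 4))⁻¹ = (0 7 5 8)(1 6)(3 4)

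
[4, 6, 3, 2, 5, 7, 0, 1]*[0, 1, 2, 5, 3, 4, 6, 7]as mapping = [0→3, 1→6, 2→5, 3→2, 4→4, 5→7, 6→0, 7→1]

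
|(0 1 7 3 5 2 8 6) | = 8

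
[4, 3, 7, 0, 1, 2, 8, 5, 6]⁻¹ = [3, 4, 5, 1, 0, 7, 8, 2, 6]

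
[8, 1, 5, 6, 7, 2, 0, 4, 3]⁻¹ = [6, 1, 5, 8, 7, 2, 3, 4, 0]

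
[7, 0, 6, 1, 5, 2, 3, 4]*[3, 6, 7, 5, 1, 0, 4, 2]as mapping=[0→2, 1→3, 2→4, 3→6, 4→0, 5→7, 6→5, 7→1]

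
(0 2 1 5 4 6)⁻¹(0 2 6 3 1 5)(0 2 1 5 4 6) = (0 3 5 4 2 1)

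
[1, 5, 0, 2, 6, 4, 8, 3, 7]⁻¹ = [2, 0, 3, 7, 5, 1, 4, 8, 6]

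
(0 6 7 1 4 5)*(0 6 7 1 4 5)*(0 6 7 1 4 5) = (0 1)(4 6)(5 7)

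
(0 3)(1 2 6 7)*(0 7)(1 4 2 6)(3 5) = (0 5 3 7 4 2 1 6)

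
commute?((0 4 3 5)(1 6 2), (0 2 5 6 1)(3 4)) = no:(0 4 3 5)(1 6 2)*(0 2 5 6 1)(3 4) = (0 3 6 5 2), (0 2 5 6 1)(3 4)*(0 4 3 5)(1 6 2) = (0 1 4 5 2)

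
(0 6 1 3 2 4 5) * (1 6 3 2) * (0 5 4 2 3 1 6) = (0 1 3 6)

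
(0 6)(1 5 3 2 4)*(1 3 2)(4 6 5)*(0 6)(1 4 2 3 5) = (0 1 2)(3 4 5)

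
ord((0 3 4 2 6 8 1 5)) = 8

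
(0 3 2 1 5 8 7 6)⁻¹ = (0 6 7 8 5 1 2 3)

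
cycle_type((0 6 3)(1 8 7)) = 3^2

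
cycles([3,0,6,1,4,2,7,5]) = (0 3 1) (2 6 7 5) 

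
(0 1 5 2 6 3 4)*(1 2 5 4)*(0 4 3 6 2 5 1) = (0 5 1 3)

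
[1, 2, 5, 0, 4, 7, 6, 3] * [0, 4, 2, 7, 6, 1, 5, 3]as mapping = [0→4, 1→2, 2→1, 3→0, 4→6, 5→3, 6→5, 7→7]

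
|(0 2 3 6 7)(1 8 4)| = 15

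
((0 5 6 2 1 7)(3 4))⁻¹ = (0 7 1 2 6 5)(3 4)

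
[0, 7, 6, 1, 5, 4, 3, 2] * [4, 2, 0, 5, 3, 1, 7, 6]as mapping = [0→4, 1→6, 2→7, 3→2, 4→1, 5→3, 6→5, 7→0]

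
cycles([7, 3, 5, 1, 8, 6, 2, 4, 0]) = (0 7 4 8)(1 3)(2 5 6)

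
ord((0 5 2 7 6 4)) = 6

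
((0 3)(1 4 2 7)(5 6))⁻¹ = (0 3)(1 7 2 4)(5 6)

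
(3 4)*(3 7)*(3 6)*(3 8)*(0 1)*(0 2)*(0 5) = (0 1 2 5)(3 4 7 6 8)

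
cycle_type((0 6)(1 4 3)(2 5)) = 2^2.3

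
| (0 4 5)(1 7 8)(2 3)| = 6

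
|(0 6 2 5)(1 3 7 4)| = 4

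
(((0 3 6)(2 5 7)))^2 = (0 6 3)(2 7 5)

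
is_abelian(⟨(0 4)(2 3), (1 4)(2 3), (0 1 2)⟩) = no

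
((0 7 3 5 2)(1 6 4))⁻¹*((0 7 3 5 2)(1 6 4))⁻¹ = (0 5 7 2 3)(1 6 4)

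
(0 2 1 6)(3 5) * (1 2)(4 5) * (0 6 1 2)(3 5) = (0 2)(3 4)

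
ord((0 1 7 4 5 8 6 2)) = 8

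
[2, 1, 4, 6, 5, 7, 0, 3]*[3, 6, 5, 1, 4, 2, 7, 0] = [5, 6, 4, 7, 2, 0, 3, 1]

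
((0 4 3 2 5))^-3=(0 3 5 4 2)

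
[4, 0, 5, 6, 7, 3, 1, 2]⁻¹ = [1, 6, 7, 5, 0, 2, 3, 4]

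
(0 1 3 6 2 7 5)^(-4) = (0 6 5 3 7 1 2)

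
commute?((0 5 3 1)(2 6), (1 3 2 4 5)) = no:(0 5 3 1)(2 6) * (1 3 2 4 5) = (0 1)(2 6 4 5), (1 3 2 4 5) * (0 5 3 1)(2 6) = (0 5)(2 4 3 6)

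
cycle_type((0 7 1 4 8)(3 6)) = 2.5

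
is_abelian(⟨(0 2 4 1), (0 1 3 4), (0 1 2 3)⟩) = no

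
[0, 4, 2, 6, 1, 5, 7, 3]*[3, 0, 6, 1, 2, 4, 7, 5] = [3, 2, 6, 7, 0, 4, 5, 1]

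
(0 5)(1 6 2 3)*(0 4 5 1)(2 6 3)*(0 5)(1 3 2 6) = (0 3 5 4)(1 2 6)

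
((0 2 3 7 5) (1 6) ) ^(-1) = (0 5 7 3 2) (1 6) 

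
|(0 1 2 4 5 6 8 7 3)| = 9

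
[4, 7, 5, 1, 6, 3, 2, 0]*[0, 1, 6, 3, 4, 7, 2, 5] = [4, 5, 7, 1, 2, 3, 6, 0]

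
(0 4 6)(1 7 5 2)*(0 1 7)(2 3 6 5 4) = (0 2 7 4 5 3 6 1)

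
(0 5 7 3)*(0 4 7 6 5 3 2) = (0 3 4 7 2)(5 6)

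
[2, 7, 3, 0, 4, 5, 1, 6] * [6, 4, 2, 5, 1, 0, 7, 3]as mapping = [0→2, 1→3, 2→5, 3→6, 4→1, 5→0, 6→4, 7→7]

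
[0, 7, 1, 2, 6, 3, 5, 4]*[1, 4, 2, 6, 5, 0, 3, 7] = [1, 7, 4, 2, 3, 6, 0, 5]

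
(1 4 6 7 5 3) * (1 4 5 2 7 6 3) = (1 5)(2 7)(3 4)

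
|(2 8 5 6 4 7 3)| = 7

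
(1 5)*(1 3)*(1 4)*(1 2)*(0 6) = (0 6)(1 5 3 4 2)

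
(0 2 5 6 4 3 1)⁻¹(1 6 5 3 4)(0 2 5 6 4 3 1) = (0 4 6 1 3)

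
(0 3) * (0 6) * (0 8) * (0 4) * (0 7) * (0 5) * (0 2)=(0 3 6 8 4 7 5 2)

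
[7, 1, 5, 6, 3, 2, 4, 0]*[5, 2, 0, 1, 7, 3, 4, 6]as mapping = [0→6, 1→2, 2→3, 3→4, 4→1, 5→0, 6→7, 7→5]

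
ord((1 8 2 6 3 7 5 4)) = 8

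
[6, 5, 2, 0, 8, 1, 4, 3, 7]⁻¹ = [3, 5, 2, 7, 6, 1, 0, 8, 4]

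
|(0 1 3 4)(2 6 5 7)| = 4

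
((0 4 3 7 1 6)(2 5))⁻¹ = (0 6 1 7 3 4)(2 5)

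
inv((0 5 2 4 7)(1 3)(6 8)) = (0 7 4 2 5)(1 3)(6 8)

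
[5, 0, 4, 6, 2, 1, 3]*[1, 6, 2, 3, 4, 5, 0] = [5, 1, 4, 0, 2, 6, 3]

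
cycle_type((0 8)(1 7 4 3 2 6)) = 2.6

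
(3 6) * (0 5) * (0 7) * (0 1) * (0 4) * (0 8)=(0 5 7 1 4 8) (3 6) 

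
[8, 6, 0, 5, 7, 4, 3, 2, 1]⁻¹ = [2, 8, 7, 6, 5, 3, 1, 4, 0]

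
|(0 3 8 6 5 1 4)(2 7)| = 14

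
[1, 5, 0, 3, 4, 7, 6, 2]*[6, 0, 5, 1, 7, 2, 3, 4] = [0, 2, 6, 1, 7, 4, 3, 5]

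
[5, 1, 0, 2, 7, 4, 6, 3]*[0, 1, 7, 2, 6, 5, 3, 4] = [5, 1, 0, 7, 4, 6, 3, 2]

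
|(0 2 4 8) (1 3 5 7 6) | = 20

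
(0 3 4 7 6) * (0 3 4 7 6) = (0 4 6 3 7)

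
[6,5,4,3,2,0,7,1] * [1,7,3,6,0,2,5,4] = [5,2,0,6,3,1,4,7]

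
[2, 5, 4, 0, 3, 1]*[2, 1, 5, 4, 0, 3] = [5, 3, 0, 2, 4, 1]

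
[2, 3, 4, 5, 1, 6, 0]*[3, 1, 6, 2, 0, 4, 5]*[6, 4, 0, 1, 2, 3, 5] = [5, 0, 6, 2, 4, 3, 1]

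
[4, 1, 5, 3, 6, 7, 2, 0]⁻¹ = [7, 1, 6, 3, 0, 2, 4, 5]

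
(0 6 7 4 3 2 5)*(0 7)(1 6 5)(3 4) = (0 5 7 3 2 1 6)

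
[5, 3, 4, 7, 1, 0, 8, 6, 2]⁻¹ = [5, 4, 8, 1, 2, 0, 7, 3, 6]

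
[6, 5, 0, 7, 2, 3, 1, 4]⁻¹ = [2, 6, 4, 5, 7, 1, 0, 3]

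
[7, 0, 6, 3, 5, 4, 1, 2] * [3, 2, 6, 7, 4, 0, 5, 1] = [1, 3, 5, 7, 0, 4, 2, 6]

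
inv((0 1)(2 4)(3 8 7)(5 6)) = (0 1)(2 4)(3 7 8)(5 6)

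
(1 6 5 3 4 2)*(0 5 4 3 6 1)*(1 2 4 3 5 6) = (0 6 3 5 1 2)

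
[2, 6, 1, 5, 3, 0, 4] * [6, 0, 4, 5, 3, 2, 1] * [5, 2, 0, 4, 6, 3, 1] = [6, 2, 5, 0, 3, 1, 4]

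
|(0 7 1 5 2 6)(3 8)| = 6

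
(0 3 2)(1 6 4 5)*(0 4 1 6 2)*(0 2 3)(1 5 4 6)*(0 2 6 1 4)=(0 2 1 3 6 5 4)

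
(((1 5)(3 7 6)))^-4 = (3 6 7)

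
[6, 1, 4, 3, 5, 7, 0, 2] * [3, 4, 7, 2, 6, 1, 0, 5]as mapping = [0→0, 1→4, 2→6, 3→2, 4→1, 5→5, 6→3, 7→7]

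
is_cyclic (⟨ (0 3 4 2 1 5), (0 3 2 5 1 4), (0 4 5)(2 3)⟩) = no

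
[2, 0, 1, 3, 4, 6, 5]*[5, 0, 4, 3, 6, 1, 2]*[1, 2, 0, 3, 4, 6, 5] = [4, 6, 1, 3, 5, 0, 2] 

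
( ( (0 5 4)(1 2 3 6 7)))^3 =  (1 6 2 7 3)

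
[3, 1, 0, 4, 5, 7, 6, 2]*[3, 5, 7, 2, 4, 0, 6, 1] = [2, 5, 3, 4, 0, 1, 6, 7]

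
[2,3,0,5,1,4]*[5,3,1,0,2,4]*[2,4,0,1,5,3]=[4,2,3,5,1,0]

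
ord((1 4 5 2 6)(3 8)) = 10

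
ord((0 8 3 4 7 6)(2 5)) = 6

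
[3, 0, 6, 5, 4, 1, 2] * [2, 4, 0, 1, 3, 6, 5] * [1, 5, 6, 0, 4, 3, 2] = [5, 6, 3, 2, 0, 4, 1] 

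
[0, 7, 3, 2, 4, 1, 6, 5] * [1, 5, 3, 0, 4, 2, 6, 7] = [1, 7, 0, 3, 4, 5, 6, 2]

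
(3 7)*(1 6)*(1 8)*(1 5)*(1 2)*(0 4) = (0 4)(1 6 8 5 2)(3 7)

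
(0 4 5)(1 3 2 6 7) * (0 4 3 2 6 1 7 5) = (0 3 6 5 4)(1 2)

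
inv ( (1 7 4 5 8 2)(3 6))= (1 2 8 5 4 7)(3 6)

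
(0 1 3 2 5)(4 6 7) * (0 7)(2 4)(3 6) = (0 1 6)(2 5 7)(3 4)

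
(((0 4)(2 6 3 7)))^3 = (0 4)(2 7 3 6)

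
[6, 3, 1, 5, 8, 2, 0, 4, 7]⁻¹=[6, 2, 5, 1, 7, 3, 0, 8, 4]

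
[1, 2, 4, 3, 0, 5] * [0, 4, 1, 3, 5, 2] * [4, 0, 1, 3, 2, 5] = [2, 0, 5, 3, 4, 1]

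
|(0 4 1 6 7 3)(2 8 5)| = 6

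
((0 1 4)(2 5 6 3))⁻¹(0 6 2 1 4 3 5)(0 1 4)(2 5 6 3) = (0 2 6 1 3 5 4)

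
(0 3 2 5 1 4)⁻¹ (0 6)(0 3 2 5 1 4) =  (3 6)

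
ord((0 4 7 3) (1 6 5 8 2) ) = 20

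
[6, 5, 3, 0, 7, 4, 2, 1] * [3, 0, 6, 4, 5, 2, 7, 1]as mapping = [0→7, 1→2, 2→4, 3→3, 4→1, 5→5, 6→6, 7→0]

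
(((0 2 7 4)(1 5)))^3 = (0 4 7 2)(1 5)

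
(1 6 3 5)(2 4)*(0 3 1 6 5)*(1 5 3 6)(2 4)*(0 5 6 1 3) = (0 1)(3 5)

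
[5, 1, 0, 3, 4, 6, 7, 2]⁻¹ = [2, 1, 7, 3, 4, 0, 5, 6]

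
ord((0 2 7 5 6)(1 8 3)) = 15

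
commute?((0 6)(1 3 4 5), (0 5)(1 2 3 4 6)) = no:(0 6)(1 3 4 5)*(0 5)(1 2 3 4 6) = (0 1 4)(2 3 6 5), (0 5)(1 2 3 4 6)*(0 6)(1 3 4 5) = (0 1 2 4)(3 5 6)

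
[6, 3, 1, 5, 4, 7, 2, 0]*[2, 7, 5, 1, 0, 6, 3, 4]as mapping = [0→3, 1→1, 2→7, 3→6, 4→0, 5→4, 6→5, 7→2]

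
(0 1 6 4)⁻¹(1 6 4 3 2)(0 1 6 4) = (0 3 2 6 4)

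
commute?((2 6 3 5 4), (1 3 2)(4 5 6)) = no:(2 6 3 5 4) * (1 3 2)(4 5 6) = (1 3 6 2 4), (1 3 2)(4 5 6) * (2 6 3 5 4) = (1 5 3 6 2)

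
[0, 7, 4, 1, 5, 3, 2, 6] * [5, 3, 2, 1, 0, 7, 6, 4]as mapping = [0→5, 1→4, 2→0, 3→3, 4→7, 5→1, 6→2, 7→6]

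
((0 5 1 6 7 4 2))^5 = (0 4 6 5 2 7 1)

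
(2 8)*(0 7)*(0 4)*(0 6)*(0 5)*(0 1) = (0 7 4 6 5 1)(2 8)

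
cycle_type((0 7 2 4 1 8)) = 6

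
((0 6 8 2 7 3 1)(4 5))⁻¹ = (0 1 3 7 2 8 6)(4 5)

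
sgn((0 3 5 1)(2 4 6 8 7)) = -1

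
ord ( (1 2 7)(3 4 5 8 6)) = 15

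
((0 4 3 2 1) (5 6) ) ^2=(0 3 1 4 2) 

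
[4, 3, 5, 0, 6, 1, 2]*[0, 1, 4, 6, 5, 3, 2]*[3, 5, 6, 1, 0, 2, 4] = [2, 4, 1, 3, 6, 5, 0]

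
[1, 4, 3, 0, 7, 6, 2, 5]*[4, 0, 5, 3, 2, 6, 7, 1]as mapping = [0→0, 1→2, 2→3, 3→4, 4→1, 5→7, 6→5, 7→6]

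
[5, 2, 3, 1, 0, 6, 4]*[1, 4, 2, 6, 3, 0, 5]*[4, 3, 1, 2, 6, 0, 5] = [4, 1, 5, 6, 3, 0, 2]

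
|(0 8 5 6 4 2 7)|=7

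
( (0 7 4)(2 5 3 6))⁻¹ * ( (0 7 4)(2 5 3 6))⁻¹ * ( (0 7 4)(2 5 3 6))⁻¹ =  (2 5 3 6)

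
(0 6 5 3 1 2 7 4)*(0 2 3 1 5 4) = (0 6 4 2 7)(1 3 5)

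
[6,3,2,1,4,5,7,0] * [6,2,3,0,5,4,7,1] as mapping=[0→7,1→0,2→3,3→2,4→5,5→4,6→1,7→6] 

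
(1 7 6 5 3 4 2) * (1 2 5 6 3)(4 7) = (1 4 5)(3 7)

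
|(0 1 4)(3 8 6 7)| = 12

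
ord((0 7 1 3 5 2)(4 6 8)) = 6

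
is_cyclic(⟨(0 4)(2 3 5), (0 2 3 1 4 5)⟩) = no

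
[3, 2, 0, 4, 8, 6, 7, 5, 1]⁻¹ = [2, 8, 1, 0, 3, 7, 5, 6, 4]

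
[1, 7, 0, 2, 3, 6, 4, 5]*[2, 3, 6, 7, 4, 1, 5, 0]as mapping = [0→3, 1→0, 2→2, 3→6, 4→7, 5→5, 6→4, 7→1]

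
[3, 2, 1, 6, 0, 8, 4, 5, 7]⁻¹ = [4, 2, 1, 0, 6, 7, 3, 8, 5]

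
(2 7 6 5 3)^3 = (2 5 7 3 6)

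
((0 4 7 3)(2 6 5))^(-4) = (2 5 6)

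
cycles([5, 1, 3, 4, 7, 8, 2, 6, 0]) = (0 5 8)(2 3 4 7 6)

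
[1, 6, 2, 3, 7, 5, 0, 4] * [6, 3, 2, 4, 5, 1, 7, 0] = [3, 7, 2, 4, 0, 1, 6, 5]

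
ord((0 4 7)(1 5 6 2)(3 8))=12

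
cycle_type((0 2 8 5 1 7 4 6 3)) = 9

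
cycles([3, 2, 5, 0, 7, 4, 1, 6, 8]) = (0 3)(1 2 5 4 7 6)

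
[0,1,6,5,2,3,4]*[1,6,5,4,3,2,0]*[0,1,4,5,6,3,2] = [1,2,0,4,3,6,5]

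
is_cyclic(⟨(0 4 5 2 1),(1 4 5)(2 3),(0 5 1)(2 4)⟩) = no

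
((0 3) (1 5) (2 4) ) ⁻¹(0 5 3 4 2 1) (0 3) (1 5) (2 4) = (0 2 4 5 3 1) 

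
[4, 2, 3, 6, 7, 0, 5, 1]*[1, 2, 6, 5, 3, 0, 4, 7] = [3, 6, 5, 4, 7, 1, 0, 2]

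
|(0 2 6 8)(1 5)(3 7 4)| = 12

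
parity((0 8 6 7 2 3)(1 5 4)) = odd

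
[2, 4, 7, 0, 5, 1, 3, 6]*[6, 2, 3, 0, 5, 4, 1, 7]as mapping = [0→3, 1→5, 2→7, 3→6, 4→4, 5→2, 6→0, 7→1]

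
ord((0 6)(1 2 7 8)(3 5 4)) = 12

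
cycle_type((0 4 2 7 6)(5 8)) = 2.5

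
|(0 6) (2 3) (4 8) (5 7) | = 2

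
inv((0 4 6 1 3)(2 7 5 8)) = (0 3 1 6 4)(2 8 5 7)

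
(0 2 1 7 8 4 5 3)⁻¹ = (0 3 5 4 8 7 1 2)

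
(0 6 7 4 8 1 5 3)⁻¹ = (0 3 5 1 8 4 7 6)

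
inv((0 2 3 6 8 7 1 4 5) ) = (0 5 4 1 7 8 6 3 2) 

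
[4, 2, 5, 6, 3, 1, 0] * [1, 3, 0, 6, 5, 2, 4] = [5, 0, 2, 4, 6, 3, 1]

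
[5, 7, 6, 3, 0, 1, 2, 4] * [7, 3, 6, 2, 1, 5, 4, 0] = [5, 0, 4, 2, 7, 3, 6, 1]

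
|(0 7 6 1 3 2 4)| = 7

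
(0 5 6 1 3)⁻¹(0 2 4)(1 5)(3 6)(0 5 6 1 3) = (0 1)(2 4 5)(3 6)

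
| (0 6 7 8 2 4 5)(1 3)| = 14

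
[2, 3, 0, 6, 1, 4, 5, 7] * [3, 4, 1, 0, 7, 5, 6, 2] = [1, 0, 3, 6, 4, 7, 5, 2]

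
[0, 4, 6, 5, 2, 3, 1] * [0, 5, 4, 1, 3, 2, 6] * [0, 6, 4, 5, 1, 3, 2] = [0, 5, 2, 4, 1, 6, 3]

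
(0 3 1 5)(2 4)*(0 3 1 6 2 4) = (0 1 5 3 6 2)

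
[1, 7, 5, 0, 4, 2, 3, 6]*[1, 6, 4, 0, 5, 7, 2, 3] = [6, 3, 7, 1, 5, 4, 0, 2]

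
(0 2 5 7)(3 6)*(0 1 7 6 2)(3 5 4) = (1 7)(2 4 3)(5 6)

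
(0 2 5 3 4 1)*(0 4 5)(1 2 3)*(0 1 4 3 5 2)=(0 5 4)(1 3 2)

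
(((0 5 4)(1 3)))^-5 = (0 5 4)(1 3)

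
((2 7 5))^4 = (2 7 5)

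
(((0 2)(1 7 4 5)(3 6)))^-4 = ()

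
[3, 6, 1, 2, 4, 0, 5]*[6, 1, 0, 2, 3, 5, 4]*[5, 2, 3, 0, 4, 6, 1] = [3, 4, 2, 5, 0, 1, 6]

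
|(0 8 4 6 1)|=5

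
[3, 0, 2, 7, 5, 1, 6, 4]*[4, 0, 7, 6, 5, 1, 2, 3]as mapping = [0→6, 1→4, 2→7, 3→3, 4→1, 5→0, 6→2, 7→5]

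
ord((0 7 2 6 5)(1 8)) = 10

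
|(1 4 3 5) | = 4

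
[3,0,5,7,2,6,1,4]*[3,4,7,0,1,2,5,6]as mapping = [0→0,1→3,2→2,3→6,4→7,5→5,6→4,7→1]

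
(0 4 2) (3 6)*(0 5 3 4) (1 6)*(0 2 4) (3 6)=(0 2 5 6) (1 3) 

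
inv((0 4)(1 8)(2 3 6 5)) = (0 4)(1 8)(2 5 6 3)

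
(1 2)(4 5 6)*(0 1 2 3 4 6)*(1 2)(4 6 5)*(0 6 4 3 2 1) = (0 1 2)(3 4)(5 6)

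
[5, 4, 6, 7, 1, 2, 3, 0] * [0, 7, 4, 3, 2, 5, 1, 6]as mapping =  [0→5, 1→2, 2→1, 3→6, 4→7, 5→4, 6→3, 7→0]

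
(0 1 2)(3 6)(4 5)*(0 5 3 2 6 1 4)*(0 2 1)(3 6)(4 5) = (0 5 2 4 6 1 3)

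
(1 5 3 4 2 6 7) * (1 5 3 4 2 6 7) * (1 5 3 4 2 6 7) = (1 4 7 3 6 5 2)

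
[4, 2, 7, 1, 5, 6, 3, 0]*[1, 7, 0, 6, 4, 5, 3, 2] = [4, 0, 2, 7, 5, 3, 6, 1]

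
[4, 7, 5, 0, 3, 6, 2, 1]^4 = [4, 1, 5, 0, 3, 6, 2, 7]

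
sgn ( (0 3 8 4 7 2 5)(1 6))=-1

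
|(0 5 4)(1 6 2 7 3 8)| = 6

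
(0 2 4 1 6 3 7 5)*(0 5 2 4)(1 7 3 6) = (0 4 7 2)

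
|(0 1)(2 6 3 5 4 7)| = 6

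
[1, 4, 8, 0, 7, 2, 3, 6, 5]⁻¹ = [3, 0, 5, 6, 1, 8, 7, 4, 2]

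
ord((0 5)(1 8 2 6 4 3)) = 6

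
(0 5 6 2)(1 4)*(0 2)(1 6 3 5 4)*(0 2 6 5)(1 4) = (0 1 4 5 3)(2 6)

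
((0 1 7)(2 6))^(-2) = (0 1 7)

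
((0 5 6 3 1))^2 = (0 6 1 5 3)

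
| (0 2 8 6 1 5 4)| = 7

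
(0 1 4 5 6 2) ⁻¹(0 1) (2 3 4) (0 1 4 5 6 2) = (0 3 5) (1 4) 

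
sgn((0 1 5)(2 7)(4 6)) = 1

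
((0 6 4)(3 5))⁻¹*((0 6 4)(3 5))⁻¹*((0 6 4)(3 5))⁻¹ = (3 5)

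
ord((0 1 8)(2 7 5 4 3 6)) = 6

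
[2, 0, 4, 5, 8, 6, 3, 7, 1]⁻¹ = [1, 8, 0, 6, 2, 3, 5, 7, 4]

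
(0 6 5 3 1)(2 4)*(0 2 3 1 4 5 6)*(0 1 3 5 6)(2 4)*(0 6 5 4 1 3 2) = (0 3)(2 5)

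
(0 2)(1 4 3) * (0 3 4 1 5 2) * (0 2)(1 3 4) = (0 2 4 1 3 5)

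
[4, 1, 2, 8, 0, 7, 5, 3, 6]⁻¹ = [4, 1, 2, 7, 0, 6, 8, 5, 3]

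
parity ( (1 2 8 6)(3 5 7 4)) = even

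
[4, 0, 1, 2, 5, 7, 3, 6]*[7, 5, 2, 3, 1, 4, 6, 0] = [1, 7, 5, 2, 4, 0, 3, 6]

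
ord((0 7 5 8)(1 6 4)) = 12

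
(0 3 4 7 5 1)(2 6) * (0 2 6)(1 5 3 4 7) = (0 4 1 2)(3 7)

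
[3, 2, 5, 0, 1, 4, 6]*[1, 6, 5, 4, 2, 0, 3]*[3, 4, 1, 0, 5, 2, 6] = [5, 2, 3, 4, 6, 1, 0]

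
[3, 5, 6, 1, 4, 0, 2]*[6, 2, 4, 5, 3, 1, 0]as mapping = [0→5, 1→1, 2→0, 3→2, 4→3, 5→6, 6→4]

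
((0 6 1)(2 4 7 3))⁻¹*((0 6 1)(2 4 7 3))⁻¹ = (0 6 1)(2 7)(3 4)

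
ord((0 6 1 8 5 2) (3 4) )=6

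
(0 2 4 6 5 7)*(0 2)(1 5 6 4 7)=(1 5)(2 7)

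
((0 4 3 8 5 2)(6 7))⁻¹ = (0 2 5 8 3 4)(6 7)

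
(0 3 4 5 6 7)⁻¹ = (0 7 6 5 4 3)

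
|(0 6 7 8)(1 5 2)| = 12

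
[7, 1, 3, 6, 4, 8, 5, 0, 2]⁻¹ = [7, 1, 8, 2, 4, 6, 3, 0, 5]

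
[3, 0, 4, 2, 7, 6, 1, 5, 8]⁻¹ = [1, 6, 3, 0, 2, 7, 5, 4, 8]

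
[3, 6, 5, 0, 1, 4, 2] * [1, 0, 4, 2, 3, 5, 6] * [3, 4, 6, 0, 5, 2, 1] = [6, 1, 2, 4, 3, 0, 5]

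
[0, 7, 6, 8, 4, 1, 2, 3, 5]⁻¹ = [0, 5, 6, 7, 4, 8, 2, 1, 3]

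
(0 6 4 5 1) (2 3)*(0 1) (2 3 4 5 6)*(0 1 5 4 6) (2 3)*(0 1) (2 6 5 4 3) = (0 2 5) (1 4) (3 6) 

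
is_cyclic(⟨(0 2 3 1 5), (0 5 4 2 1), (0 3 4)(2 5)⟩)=no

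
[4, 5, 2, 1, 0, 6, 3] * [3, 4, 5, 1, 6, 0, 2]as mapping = [0→6, 1→0, 2→5, 3→4, 4→3, 5→2, 6→1]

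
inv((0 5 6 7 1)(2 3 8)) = (0 1 7 6 5)(2 8 3)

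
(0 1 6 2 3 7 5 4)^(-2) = (0 5 3 6)(1 4 7 2)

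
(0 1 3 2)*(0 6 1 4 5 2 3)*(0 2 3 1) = (0 4 5 3 1 2 6)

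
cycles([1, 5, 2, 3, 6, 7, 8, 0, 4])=(0 1 5 7)(4 6 8)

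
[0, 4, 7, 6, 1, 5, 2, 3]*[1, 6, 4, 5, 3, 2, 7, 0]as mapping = [0→1, 1→3, 2→0, 3→7, 4→6, 5→2, 6→4, 7→5]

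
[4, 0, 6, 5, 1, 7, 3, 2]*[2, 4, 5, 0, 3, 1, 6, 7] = [3, 2, 6, 1, 4, 7, 0, 5]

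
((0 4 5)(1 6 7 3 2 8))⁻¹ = (0 5 4)(1 8 2 3 7 6)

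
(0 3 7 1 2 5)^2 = (0 7 2)(1 5 3)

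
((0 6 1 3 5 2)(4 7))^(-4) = (0 1 5)(2 6 3)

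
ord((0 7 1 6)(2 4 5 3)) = 4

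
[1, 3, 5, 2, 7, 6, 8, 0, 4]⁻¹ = [7, 0, 3, 1, 8, 2, 5, 4, 6]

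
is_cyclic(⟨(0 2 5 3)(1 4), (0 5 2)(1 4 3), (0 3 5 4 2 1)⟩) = no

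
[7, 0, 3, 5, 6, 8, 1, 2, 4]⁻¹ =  [1, 6, 7, 2, 8, 3, 4, 0, 5]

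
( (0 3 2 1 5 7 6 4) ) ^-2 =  (0 6 5 2) (1 3 4 7) 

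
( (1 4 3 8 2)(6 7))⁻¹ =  (1 2 8 3 4)(6 7)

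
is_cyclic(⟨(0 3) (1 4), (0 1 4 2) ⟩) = no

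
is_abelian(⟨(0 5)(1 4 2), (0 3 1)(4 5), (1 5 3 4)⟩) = no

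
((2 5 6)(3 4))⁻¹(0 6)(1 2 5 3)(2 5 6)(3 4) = (0 2)(1 5 6 4)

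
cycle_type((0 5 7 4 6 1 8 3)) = 8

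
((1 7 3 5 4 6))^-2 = (1 4 3)(5 7 6)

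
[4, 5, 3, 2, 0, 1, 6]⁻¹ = [4, 5, 3, 2, 0, 1, 6]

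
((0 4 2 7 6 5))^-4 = (0 2 6)(4 7 5)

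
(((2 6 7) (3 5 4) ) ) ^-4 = (2 7 6) (3 4 5) 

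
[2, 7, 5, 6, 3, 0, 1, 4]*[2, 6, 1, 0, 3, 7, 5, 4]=[1, 4, 7, 5, 0, 2, 6, 3]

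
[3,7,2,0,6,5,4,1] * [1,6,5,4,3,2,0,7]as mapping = [0→4,1→7,2→5,3→1,4→0,5→2,6→3,7→6]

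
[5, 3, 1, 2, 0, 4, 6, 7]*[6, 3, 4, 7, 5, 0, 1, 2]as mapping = [0→0, 1→7, 2→3, 3→4, 4→6, 5→5, 6→1, 7→2]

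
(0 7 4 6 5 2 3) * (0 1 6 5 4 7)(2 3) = (1 6 4 5 3)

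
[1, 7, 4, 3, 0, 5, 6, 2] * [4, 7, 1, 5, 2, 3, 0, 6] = [7, 6, 2, 5, 4, 3, 0, 1]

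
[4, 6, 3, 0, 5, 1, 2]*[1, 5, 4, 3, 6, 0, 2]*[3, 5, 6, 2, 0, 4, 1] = [1, 6, 2, 5, 3, 4, 0]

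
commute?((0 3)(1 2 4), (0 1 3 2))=no:(0 3)(1 2 4)*(0 1 3 2)=(0 2 4 3 1), (0 1 3 2)*(0 3)(1 2 4)=(0 2 3 4 1)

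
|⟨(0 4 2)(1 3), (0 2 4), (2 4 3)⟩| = 120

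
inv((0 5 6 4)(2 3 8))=(0 4 6 5)(2 8 3)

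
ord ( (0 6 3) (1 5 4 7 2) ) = 15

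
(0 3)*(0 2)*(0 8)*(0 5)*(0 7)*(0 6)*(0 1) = (0 3 2 8 5 7 6 1)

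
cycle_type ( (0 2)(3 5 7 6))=2.4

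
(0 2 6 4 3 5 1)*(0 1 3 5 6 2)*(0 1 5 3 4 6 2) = (0 1 5 4 3 2)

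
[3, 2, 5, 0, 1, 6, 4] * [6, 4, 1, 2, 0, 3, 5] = [2, 1, 3, 6, 4, 5, 0]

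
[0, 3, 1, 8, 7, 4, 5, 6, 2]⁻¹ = [0, 2, 8, 1, 5, 6, 7, 4, 3]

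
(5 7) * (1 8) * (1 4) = (1 8 4)(5 7)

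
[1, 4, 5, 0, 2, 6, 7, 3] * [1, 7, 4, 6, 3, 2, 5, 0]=[7, 3, 2, 1, 4, 5, 0, 6]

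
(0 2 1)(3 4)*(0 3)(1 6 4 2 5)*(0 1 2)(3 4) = (0 5 2 6 3)(1 4)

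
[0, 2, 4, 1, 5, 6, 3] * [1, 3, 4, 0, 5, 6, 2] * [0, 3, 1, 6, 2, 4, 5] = [3, 2, 4, 6, 5, 1, 0]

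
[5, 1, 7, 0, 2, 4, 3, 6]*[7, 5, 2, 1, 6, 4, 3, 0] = [4, 5, 0, 7, 2, 6, 1, 3]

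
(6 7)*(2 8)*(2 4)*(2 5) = (2 8 4 5)(6 7)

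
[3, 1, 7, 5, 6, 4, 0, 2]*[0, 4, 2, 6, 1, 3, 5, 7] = [6, 4, 7, 3, 5, 1, 0, 2]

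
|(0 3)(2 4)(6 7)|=2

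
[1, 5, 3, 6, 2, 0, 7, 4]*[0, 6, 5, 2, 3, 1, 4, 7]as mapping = [0→6, 1→1, 2→2, 3→4, 4→5, 5→0, 6→7, 7→3]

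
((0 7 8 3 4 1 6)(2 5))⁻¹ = (0 6 1 4 3 8 7)(2 5)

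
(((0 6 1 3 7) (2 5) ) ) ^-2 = (0 3 6 7 1) 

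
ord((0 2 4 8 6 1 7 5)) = 8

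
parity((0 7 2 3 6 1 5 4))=odd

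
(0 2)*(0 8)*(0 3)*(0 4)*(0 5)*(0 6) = (0 2 8 3 4 5 6)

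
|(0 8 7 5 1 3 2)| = 7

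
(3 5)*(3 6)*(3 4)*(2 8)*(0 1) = (0 1)(2 8)(3 5 6 4)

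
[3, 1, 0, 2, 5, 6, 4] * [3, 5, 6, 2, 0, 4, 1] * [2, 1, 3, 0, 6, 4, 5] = [3, 4, 0, 5, 6, 1, 2]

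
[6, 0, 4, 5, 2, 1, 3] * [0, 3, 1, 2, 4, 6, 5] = [5, 0, 4, 6, 1, 3, 2]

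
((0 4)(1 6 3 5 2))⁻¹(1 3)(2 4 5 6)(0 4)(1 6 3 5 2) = (0 2 3 1)(5 6)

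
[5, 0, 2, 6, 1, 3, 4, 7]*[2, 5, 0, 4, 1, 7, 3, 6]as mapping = [0→7, 1→2, 2→0, 3→3, 4→5, 5→4, 6→1, 7→6]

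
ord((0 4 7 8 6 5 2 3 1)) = 9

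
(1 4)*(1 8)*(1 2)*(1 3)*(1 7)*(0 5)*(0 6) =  (0 5 6)(1 4 8 2 3 7)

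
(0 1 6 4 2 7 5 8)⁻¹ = (0 8 5 7 2 4 6 1)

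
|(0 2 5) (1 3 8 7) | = 12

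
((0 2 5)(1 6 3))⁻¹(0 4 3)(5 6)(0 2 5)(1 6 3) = (0 3)(1 2 4)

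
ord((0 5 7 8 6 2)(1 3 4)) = 6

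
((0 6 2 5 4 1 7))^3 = (0 5 7 2 1 6 4)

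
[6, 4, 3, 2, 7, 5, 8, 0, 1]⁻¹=[7, 8, 3, 2, 1, 5, 0, 4, 6]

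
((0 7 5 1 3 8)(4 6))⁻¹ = (0 8 3 1 5 7)(4 6)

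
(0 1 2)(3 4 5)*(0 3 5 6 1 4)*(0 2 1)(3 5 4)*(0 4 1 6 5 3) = (1 6 4 5)(2 3)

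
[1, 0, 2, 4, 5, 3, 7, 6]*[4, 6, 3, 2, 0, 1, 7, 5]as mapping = [0→6, 1→4, 2→3, 3→0, 4→1, 5→2, 6→5, 7→7]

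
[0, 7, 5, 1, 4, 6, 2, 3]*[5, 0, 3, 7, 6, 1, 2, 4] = [5, 4, 1, 0, 6, 2, 3, 7]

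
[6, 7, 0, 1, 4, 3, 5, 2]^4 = [1, 6, 3, 0, 4, 2, 7, 5]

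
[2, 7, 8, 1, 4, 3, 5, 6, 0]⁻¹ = [8, 3, 0, 5, 4, 6, 7, 1, 2]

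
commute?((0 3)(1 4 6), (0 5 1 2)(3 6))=no:(0 3)(1 4 6)*(0 5 1 2)(3 6)=(0 6 2)(1 4 3 5), (0 5 1 2)(3 6)*(0 3)(1 4 6)=(0 5 4 6)(1 2 3)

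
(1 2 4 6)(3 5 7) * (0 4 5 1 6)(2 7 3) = (0 4)(1 7 2 5 3)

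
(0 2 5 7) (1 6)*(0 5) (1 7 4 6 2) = (0 1 2) (4 6 7 5) 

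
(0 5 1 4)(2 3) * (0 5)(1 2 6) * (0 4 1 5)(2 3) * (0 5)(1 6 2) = (0 4 5 3 2 1 6)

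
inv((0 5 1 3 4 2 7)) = (0 7 2 4 3 1 5)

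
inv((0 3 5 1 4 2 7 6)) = (0 6 7 2 4 1 5 3)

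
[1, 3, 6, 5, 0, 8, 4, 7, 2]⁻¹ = [4, 0, 8, 1, 6, 3, 2, 7, 5]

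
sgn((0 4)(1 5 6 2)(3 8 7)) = 1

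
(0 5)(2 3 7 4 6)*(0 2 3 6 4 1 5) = (1 5 2 6 3 7)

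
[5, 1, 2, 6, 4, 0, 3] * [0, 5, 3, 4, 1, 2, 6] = [2, 5, 3, 6, 1, 0, 4]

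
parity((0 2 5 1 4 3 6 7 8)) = even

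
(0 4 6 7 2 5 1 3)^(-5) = (0 7 1 4 2 3 6 5)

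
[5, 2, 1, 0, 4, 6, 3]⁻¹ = [3, 2, 1, 6, 4, 0, 5]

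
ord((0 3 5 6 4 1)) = 6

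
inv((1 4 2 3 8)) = (1 8 3 2 4)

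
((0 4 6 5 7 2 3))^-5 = (0 6 7 3 4 5 2)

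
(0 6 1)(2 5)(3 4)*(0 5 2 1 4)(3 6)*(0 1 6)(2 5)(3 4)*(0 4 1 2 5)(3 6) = (0 1 5 3 2)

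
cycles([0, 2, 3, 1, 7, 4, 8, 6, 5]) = (1 2 3)(4 7 6 8 5)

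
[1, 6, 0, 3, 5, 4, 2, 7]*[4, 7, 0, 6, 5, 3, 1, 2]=[7, 1, 4, 6, 3, 5, 0, 2]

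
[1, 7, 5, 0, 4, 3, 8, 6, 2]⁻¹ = [3, 0, 8, 5, 4, 2, 7, 1, 6]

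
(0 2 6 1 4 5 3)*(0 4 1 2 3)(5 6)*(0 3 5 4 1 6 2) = (0 5 3 1 6)(2 4)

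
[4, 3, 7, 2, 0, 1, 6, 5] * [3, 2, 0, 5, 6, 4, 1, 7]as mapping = [0→6, 1→5, 2→7, 3→0, 4→3, 5→2, 6→1, 7→4]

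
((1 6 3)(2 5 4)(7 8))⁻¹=(1 3 6)(2 4 5)(7 8)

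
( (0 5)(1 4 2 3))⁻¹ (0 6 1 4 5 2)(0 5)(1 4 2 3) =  (0 3 5 6 4 2)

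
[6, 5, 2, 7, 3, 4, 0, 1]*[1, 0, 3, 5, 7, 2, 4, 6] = [4, 2, 3, 6, 5, 7, 1, 0]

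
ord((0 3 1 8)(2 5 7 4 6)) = 20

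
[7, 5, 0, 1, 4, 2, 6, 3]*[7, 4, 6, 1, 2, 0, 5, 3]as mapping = [0→3, 1→0, 2→7, 3→4, 4→2, 5→6, 6→5, 7→1]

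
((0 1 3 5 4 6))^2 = (0 3 4)(1 5 6)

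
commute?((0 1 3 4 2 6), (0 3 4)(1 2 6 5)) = no:(0 1 3 4 2 6) * (0 3 4)(1 2 6 5) = (0 2 5 1 4 6 3), (0 3 4)(1 2 6 5) * (0 1 3 4 2 6) = (0 4 1 6 5 3 2)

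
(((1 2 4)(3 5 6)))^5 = (1 4 2)(3 6 5)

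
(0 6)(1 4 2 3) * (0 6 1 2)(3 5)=(0 1 4)(2 5 3)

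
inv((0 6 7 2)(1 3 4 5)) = (0 2 7 6)(1 5 4 3)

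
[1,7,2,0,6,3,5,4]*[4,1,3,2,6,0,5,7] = [1,7,3,4,5,2,0,6]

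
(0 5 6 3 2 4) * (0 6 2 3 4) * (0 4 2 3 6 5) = (2 4 5 3 6)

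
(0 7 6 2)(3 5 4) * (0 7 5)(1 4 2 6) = (0 5 2 7 1 4 3)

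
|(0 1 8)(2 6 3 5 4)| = 15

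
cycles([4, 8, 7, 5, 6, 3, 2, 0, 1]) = (0 4 6 2 7)(1 8)(3 5)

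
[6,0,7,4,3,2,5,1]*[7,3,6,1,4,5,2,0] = [2,7,0,4,1,6,5,3]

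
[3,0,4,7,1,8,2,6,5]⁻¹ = [1,4,6,0,2,8,7,3,5]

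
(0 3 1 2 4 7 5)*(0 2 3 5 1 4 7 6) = (0 5 2 7 1 3 4 6)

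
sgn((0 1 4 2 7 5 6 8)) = -1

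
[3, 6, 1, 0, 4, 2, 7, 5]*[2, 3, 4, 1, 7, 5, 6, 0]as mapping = [0→1, 1→6, 2→3, 3→2, 4→7, 5→4, 6→0, 7→5]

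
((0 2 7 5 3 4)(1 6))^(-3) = (0 5)(1 6)(2 3)(4 7)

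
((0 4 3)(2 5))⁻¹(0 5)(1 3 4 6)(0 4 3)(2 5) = (0 3 6 1)(2 4)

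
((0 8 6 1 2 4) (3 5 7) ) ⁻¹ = (0 4 2 1 6 8) (3 7 5) 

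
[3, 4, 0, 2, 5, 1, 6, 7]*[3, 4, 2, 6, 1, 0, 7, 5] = [6, 1, 3, 2, 0, 4, 7, 5]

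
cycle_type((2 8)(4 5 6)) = 2.3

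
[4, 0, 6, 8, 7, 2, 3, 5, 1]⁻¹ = [1, 8, 5, 6, 0, 7, 2, 4, 3]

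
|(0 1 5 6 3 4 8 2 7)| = 9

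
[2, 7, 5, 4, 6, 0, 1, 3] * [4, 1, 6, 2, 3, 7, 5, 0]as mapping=[0→6, 1→0, 2→7, 3→3, 4→5, 5→4, 6→1, 7→2]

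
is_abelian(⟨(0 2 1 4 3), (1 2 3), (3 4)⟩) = no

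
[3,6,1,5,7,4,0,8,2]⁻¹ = [6,2,8,0,5,3,1,4,7]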